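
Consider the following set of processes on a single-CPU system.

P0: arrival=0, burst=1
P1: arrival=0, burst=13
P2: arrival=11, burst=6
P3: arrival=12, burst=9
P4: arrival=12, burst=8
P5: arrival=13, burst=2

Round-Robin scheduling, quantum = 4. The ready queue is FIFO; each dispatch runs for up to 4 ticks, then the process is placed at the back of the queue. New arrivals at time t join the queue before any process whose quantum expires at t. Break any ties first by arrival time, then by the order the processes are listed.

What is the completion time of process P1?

28

Gantt: | P0 0-1 | P1 1-13 | P2 13-17 | P3 17-21 | P4 21-25 | P5 25-27 | P1 27-28 | P2 28-30 | P3 30-34 | P4 34-38 | P3 38-39 |
Completion: P0=1  P1=28  P2=30  P3=39  P4=38  P5=27
Turnaround (C−A): P0=1  P1=28  P2=19  P3=27  P4=26  P5=14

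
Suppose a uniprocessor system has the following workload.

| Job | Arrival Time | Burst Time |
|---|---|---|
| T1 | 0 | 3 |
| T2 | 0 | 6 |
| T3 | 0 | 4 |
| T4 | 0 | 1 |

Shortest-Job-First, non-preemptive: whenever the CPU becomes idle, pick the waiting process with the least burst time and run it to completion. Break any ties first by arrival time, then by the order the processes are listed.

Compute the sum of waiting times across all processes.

13

Gantt: | T4 0-1 | T1 1-4 | T3 4-8 | T2 8-14 |
Completion: T1=4  T2=14  T3=8  T4=1
Turnaround (C−A): T1=4  T2=14  T3=8  T4=1
Waiting = turnaround − burst: T1=1, T2=8, T3=4, T4=0
Total waiting = 1 + 8 + 4 + 0 = 13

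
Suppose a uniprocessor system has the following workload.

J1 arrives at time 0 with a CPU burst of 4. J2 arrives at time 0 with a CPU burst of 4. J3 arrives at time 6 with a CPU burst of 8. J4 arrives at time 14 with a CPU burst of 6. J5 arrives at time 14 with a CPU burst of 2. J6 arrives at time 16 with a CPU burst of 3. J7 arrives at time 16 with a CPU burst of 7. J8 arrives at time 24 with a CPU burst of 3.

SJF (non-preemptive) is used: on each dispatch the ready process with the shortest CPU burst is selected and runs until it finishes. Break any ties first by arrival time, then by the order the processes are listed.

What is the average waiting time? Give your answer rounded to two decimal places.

4.25

Gantt: | J1 0-4 | J2 4-8 | J3 8-16 | J5 16-18 | J6 18-21 | J4 21-27 | J8 27-30 | J7 30-37 |
Completion: J1=4  J2=8  J3=16  J4=27  J5=18  J6=21  J7=37  J8=30
Turnaround (C−A): J1=4  J2=8  J3=10  J4=13  J5=4  J6=5  J7=21  J8=6
Waiting times: J1=0, J2=4, J3=2, J4=7, J5=2, J6=2, J7=14, J8=3
Average waiting = (0+4+2+7+2+2+14+3) / 8 = 34/8 = 4.25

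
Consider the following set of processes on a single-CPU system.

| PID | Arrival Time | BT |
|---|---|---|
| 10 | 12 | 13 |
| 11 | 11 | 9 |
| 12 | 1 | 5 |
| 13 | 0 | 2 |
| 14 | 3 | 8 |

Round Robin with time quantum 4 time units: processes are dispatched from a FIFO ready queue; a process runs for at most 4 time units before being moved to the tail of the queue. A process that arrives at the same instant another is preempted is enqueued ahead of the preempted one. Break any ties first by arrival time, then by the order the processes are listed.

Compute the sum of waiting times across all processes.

33

Gantt: | 13 0-2 | 12 2-6 | 14 6-10 | 12 10-11 | 14 11-15 | 11 15-19 | 10 19-23 | 11 23-27 | 10 27-31 | 11 31-32 | 10 32-37 |
Completion: 10=37  11=32  12=11  13=2  14=15
Waiting = turnaround − burst: 10=12, 11=12, 12=5, 13=0, 14=4
Total waiting = 12 + 12 + 5 + 0 + 4 = 33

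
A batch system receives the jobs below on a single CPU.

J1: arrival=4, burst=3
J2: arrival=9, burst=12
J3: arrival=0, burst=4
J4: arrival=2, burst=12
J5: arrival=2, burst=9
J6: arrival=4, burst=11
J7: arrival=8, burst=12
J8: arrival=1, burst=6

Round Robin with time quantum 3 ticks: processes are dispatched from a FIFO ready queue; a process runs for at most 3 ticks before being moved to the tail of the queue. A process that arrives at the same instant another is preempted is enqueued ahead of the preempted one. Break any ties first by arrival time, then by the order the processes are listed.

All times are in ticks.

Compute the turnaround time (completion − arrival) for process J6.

Gantt: | J3 0-3 | J8 3-6 | J4 6-9 | J5 9-12 | J3 12-13 | J1 13-16 | J6 16-19 | J8 19-22 | J7 22-25 | J2 25-28 | J4 28-31 | J5 31-34 | J6 34-37 | J7 37-40 | J2 40-43 | J4 43-46 | J5 46-49 | J6 49-52 | J7 52-55 | J2 55-58 | J4 58-61 | J6 61-63 | J7 63-66 | J2 66-69 |
Completion: J1=16  J2=69  J3=13  J4=61  J5=49  J6=63  J7=66  J8=22
Turnaround (C−A): J1=12  J2=60  J3=13  J4=59  J5=47  J6=59  J7=58  J8=21
Turnaround(J6) = completion − arrival = 63 − 4 = 59

59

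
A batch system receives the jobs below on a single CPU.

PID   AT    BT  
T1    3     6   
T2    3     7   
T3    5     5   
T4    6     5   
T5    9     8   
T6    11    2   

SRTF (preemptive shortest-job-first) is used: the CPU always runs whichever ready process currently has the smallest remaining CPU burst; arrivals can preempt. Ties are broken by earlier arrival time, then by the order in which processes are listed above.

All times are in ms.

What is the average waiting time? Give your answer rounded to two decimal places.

Timeline: | idle 0-3 | T1 3-9 | T3 9-11 | T6 11-13 | T3 13-16 | T4 16-21 | T2 21-28 | T5 28-36 |
Completion: T1=9  T2=28  T3=16  T4=21  T5=36  T6=13
Waiting times: T1=0, T2=18, T3=6, T4=10, T5=19, T6=0
Average waiting = (0+18+6+10+19+0) / 6 = 53/6 = 8.83

8.83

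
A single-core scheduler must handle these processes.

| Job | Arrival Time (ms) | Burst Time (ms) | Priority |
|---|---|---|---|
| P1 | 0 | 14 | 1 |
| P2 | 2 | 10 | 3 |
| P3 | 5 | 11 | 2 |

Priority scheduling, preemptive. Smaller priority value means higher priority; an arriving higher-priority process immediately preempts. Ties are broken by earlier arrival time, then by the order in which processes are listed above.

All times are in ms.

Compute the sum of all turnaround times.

Timeline: | P1 0-14 | P3 14-25 | P2 25-35 |
Completion: P1=14  P2=35  P3=25
Turnaround = completion − arrival: P1=14, P2=33, P3=20
Total turnaround = 14 + 33 + 20 = 67

67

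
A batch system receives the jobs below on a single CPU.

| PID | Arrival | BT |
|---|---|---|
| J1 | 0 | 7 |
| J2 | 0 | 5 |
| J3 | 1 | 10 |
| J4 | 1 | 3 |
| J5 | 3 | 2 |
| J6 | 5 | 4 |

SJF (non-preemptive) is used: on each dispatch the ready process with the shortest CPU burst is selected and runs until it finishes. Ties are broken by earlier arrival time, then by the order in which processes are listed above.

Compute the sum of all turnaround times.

Timeline: | J2 0-5 | J5 5-7 | J4 7-10 | J6 10-14 | J1 14-21 | J3 21-31 |
Completion: J1=21  J2=5  J3=31  J4=10  J5=7  J6=14
Turnaround (C−A): J1=21  J2=5  J3=30  J4=9  J5=4  J6=9
Turnaround = completion − arrival: J1=21, J2=5, J3=30, J4=9, J5=4, J6=9
Total turnaround = 21 + 5 + 30 + 9 + 4 + 9 = 78

78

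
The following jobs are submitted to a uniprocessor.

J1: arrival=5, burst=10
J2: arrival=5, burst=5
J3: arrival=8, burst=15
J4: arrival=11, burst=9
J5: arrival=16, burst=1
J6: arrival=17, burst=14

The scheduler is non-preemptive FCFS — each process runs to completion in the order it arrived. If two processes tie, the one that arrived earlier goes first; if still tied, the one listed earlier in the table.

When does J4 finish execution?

44

Timeline: | idle 0-5 | J1 5-15 | J2 15-20 | J3 20-35 | J4 35-44 | J5 44-45 | J6 45-59 |
Completion: J1=15  J2=20  J3=35  J4=44  J5=45  J6=59
Turnaround (C−A): J1=10  J2=15  J3=27  J4=33  J5=29  J6=42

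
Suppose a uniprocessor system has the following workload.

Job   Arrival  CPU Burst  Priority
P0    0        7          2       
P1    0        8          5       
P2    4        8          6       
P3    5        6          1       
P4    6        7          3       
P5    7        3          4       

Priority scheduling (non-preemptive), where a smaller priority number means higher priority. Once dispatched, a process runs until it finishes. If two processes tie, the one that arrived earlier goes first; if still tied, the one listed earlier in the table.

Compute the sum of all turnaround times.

Gantt: | P0 0-7 | P3 7-13 | P4 13-20 | P5 20-23 | P1 23-31 | P2 31-39 |
Completion: P0=7  P1=31  P2=39  P3=13  P4=20  P5=23
Turnaround = completion − arrival: P0=7, P1=31, P2=35, P3=8, P4=14, P5=16
Total turnaround = 7 + 31 + 35 + 8 + 14 + 16 = 111

111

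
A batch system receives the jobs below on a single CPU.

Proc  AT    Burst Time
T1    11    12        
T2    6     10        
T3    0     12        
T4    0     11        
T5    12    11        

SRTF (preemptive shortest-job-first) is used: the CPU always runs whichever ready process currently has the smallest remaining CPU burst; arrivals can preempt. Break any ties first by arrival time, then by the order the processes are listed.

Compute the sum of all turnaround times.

135

Timeline: | T4 0-11 | T2 11-21 | T5 21-32 | T3 32-44 | T1 44-56 |
Completion: T1=56  T2=21  T3=44  T4=11  T5=32
Turnaround (C−A): T1=45  T2=15  T3=44  T4=11  T5=20
Turnaround = completion − arrival: T1=45, T2=15, T3=44, T4=11, T5=20
Total turnaround = 45 + 15 + 44 + 11 + 20 = 135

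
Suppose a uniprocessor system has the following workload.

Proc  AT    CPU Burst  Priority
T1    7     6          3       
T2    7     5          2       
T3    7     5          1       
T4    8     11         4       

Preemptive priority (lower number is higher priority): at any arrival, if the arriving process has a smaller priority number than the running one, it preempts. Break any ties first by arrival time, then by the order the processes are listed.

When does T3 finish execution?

Schedule: | idle 0-7 | T3 7-12 | T2 12-17 | T1 17-23 | T4 23-34 |
Completion: T1=23  T2=17  T3=12  T4=34

12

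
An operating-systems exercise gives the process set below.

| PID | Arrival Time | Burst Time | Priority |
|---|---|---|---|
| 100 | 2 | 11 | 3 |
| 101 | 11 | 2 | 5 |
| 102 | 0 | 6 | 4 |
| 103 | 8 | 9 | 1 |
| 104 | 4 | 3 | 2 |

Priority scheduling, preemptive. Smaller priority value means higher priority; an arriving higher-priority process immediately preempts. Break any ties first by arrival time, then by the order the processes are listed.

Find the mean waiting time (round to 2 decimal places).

10.60

Gantt: | 102 0-2 | 100 2-4 | 104 4-7 | 100 7-8 | 103 8-17 | 100 17-25 | 102 25-29 | 101 29-31 |
Completion: 100=25  101=31  102=29  103=17  104=7
Turnaround (C−A): 100=23  101=20  102=29  103=9  104=3
Waiting times: 100=12, 101=18, 102=23, 103=0, 104=0
Average waiting = (12+18+23+0+0) / 5 = 53/5 = 10.60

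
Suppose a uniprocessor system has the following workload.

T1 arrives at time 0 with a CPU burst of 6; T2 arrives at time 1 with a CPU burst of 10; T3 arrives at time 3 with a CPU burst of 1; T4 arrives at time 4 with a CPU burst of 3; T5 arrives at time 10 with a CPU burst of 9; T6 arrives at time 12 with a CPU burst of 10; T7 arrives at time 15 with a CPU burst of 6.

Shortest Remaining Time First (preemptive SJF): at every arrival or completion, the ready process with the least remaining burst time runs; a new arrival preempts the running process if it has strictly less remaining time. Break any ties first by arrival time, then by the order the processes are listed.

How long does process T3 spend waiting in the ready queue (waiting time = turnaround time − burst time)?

Gantt: | T1 0-3 | T3 3-4 | T1 4-7 | T4 7-10 | T5 10-19 | T7 19-25 | T2 25-35 | T6 35-45 |
Completion: T1=7  T2=35  T3=4  T4=10  T5=19  T6=45  T7=25
Turnaround (C−A): T1=7  T2=34  T3=1  T4=6  T5=9  T6=33  T7=10
Waiting(T3) = turnaround − burst = 1 − 1 = 0

0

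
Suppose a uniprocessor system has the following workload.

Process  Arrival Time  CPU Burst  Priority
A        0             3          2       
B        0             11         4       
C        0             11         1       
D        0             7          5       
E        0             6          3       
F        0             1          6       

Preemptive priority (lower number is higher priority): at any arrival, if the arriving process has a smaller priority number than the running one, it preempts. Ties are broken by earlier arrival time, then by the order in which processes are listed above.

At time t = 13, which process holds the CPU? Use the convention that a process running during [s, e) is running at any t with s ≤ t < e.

A

Gantt: | C 0-11 | A 11-14 | E 14-20 | B 20-31 | D 31-38 | F 38-39 |
Completion: A=14  B=31  C=11  D=38  E=20  F=39
Turnaround (C−A): A=14  B=31  C=11  D=38  E=20  F=39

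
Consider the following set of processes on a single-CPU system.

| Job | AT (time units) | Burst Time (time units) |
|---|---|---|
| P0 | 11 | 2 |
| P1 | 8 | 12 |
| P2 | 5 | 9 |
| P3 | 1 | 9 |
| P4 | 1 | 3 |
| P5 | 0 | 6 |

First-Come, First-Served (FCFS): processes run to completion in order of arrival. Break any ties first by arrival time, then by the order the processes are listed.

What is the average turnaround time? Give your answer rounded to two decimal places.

20.00

Gantt: | P5 0-6 | P3 6-15 | P4 15-18 | P2 18-27 | P1 27-39 | P0 39-41 |
Completion: P0=41  P1=39  P2=27  P3=15  P4=18  P5=6
Turnaround (C−A): P0=30  P1=31  P2=22  P3=14  P4=17  P5=6
Turnaround times: P0=30, P1=31, P2=22, P3=14, P4=17, P5=6
Average turnaround = (30+31+22+14+17+6) / 6 = 120/6 = 20.00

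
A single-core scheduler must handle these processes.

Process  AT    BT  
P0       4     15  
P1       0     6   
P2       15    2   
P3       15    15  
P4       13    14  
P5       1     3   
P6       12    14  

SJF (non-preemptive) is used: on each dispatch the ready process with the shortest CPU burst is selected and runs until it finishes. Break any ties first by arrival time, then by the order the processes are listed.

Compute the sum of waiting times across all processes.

Timeline: | P1 0-6 | P5 6-9 | P0 9-24 | P2 24-26 | P6 26-40 | P4 40-54 | P3 54-69 |
Completion: P0=24  P1=6  P2=26  P3=69  P4=54  P5=9  P6=40
Turnaround (C−A): P0=20  P1=6  P2=11  P3=54  P4=41  P5=8  P6=28
Waiting = turnaround − burst: P0=5, P1=0, P2=9, P3=39, P4=27, P5=5, P6=14
Total waiting = 5 + 0 + 9 + 39 + 27 + 5 + 14 = 99

99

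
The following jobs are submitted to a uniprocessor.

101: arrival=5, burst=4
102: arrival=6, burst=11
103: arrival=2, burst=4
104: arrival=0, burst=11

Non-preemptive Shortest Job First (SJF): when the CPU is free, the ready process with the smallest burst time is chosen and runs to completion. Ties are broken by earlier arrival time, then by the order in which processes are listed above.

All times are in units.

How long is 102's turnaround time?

24

Schedule: | 104 0-11 | 103 11-15 | 101 15-19 | 102 19-30 |
Completion: 101=19  102=30  103=15  104=11
Turnaround(102) = completion − arrival = 30 − 6 = 24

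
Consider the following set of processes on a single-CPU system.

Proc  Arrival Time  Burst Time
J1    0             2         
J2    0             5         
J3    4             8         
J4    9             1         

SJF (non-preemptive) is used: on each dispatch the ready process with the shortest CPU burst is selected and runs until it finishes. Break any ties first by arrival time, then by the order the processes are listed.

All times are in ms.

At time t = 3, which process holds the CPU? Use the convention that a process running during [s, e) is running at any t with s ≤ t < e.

Timeline: | J1 0-2 | J2 2-7 | J3 7-15 | J4 15-16 |
Completion: J1=2  J2=7  J3=15  J4=16

J2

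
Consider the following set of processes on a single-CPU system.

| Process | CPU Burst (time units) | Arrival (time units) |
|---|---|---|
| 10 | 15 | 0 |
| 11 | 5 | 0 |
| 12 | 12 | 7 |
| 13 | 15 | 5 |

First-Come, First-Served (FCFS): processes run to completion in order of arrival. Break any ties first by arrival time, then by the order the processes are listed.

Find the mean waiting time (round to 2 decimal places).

14.50

Schedule: | 10 0-15 | 11 15-20 | 13 20-35 | 12 35-47 |
Completion: 10=15  11=20  12=47  13=35
Waiting times: 10=0, 11=15, 12=28, 13=15
Average waiting = (0+15+28+15) / 4 = 58/4 = 14.50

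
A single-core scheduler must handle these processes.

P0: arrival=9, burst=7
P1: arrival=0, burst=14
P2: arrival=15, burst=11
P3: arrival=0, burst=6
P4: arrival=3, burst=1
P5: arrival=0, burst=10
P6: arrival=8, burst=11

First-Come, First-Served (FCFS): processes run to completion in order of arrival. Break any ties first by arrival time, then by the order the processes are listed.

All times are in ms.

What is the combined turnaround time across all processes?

Schedule: | P1 0-14 | P3 14-20 | P5 20-30 | P4 30-31 | P6 31-42 | P0 42-49 | P2 49-60 |
Completion: P0=49  P1=14  P2=60  P3=20  P4=31  P5=30  P6=42
Turnaround (C−A): P0=40  P1=14  P2=45  P3=20  P4=28  P5=30  P6=34
Turnaround = completion − arrival: P0=40, P1=14, P2=45, P3=20, P4=28, P5=30, P6=34
Total turnaround = 40 + 14 + 45 + 20 + 28 + 30 + 34 = 211

211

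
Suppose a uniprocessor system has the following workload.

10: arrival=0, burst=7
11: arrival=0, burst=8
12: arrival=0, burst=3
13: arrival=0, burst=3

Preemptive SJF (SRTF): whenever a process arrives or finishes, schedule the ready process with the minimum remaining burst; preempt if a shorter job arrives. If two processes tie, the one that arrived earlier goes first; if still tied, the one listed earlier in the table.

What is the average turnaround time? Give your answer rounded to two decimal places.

Gantt: | 12 0-3 | 13 3-6 | 10 6-13 | 11 13-21 |
Completion: 10=13  11=21  12=3  13=6
Turnaround (C−A): 10=13  11=21  12=3  13=6
Turnaround times: 10=13, 11=21, 12=3, 13=6
Average turnaround = (13+21+3+6) / 4 = 43/4 = 10.75

10.75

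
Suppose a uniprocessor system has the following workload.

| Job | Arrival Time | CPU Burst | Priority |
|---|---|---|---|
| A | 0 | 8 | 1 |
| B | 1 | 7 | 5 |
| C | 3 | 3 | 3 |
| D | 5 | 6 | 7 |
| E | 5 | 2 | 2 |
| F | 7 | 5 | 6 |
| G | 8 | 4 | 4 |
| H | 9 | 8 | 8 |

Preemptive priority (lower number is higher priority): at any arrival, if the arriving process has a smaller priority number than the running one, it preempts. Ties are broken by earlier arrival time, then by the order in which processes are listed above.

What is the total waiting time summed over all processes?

Schedule: | A 0-8 | E 8-10 | C 10-13 | G 13-17 | B 17-24 | F 24-29 | D 29-35 | H 35-43 |
Completion: A=8  B=24  C=13  D=35  E=10  F=29  G=17  H=43
Turnaround (C−A): A=8  B=23  C=10  D=30  E=5  F=22  G=9  H=34
Waiting = turnaround − burst: A=0, B=16, C=7, D=24, E=3, F=17, G=5, H=26
Total waiting = 0 + 16 + 7 + 24 + 3 + 17 + 5 + 26 = 98

98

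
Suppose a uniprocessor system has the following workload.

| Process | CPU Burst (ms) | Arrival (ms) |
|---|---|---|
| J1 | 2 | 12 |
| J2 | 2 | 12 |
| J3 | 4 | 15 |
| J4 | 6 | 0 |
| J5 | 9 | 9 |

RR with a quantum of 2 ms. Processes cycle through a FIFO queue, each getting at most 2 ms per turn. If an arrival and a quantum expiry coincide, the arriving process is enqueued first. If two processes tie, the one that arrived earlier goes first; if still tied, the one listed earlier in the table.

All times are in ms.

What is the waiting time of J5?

Gantt: | J4 0-6 | idle 6-9 | J5 9-13 | J1 13-15 | J2 15-17 | J5 17-19 | J3 19-21 | J5 21-23 | J3 23-25 | J5 25-26 |
Completion: J1=15  J2=17  J3=25  J4=6  J5=26
Waiting(J5) = turnaround − burst = 17 − 9 = 8

8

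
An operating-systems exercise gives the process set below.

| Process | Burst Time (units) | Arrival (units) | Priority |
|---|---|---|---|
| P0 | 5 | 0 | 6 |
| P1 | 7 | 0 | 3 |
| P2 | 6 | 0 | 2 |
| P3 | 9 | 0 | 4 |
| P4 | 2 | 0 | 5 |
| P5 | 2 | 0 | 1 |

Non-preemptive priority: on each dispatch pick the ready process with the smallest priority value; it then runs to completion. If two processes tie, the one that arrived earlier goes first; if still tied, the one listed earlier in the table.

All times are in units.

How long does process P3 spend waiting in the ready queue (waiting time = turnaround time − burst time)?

15

Gantt: | P5 0-2 | P2 2-8 | P1 8-15 | P3 15-24 | P4 24-26 | P0 26-31 |
Completion: P0=31  P1=15  P2=8  P3=24  P4=26  P5=2
Waiting(P3) = turnaround − burst = 24 − 9 = 15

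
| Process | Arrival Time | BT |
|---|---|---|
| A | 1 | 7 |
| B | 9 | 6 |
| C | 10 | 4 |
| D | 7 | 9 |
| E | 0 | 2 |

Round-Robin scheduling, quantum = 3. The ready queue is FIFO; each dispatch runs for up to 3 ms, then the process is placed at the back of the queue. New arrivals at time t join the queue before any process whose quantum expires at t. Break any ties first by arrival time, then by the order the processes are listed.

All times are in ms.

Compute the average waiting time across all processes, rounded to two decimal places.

Gantt: | E 0-2 | A 2-8 | D 8-11 | A 11-12 | B 12-15 | C 15-18 | D 18-21 | B 21-24 | C 24-25 | D 25-28 |
Completion: A=12  B=24  C=25  D=28  E=2
Waiting times: A=4, B=9, C=11, D=12, E=0
Average waiting = (4+9+11+12+0) / 5 = 36/5 = 7.20

7.20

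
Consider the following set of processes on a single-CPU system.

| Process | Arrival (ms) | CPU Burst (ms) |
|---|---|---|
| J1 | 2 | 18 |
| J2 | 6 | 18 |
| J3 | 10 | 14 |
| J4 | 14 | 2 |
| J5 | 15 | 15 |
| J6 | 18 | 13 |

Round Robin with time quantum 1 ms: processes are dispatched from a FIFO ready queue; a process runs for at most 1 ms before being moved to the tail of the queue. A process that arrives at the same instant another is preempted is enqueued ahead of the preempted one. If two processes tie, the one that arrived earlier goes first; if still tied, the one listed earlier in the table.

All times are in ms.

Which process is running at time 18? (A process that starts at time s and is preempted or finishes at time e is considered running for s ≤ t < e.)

Gantt: | idle 0-2 | J1 2-6 | J2 6-7 | J1 7-8 | J2 8-9 | J1 9-10 | J2 10-11 | J3 11-12 | J1 12-13 | J2 13-14 | J3 14-15 | J1 15-16 | J4 16-17 | J2 17-18 | J5 18-19 | J3 19-20 | J1 20-21 | J4 21-22 | J6 22-23 | J2 23-24 | J5 24-25 | J3 25-26 | J1 26-27 | J6 27-28 | J2 28-29 | J5 29-30 | J3 30-31 | J1 31-32 | J6 32-33 | J2 33-34 | J5 34-35 | J3 35-36 | J1 36-37 | J6 37-38 | J2 38-39 | J5 39-40 | J3 40-41 | J1 41-42 | J6 42-43 | J2 43-44 | J5 44-45 | J3 45-46 | J1 46-47 | J6 47-48 | J2 48-49 | J5 49-50 | J3 50-51 | J1 51-52 | J6 52-53 | J2 53-54 | J5 54-55 | J3 55-56 | J1 56-57 | J6 57-58 | J2 58-59 | J5 59-60 | J3 60-61 | J1 61-62 | J6 62-63 | J2 63-64 | J5 64-65 | J3 65-66 | J1 66-67 | J6 67-68 | J2 68-69 | J5 69-70 | J3 70-71 | J6 71-72 | J2 72-73 | J5 73-74 | J3 74-75 | J6 75-76 | J2 76-77 | J5 77-78 | J6 78-79 | J2 79-80 | J5 80-82 |
Completion: J1=67  J2=80  J3=75  J4=22  J5=82  J6=79
Turnaround (C−A): J1=65  J2=74  J3=65  J4=8  J5=67  J6=61

J5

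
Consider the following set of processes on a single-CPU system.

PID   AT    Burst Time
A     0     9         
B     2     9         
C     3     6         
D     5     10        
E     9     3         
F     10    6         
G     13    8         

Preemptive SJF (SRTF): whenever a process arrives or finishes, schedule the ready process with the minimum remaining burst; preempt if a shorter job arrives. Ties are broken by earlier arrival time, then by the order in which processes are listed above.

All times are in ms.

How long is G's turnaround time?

Timeline: | A 0-9 | E 9-12 | C 12-18 | F 18-24 | G 24-32 | B 32-41 | D 41-51 |
Completion: A=9  B=41  C=18  D=51  E=12  F=24  G=32
Turnaround (C−A): A=9  B=39  C=15  D=46  E=3  F=14  G=19
Turnaround(G) = completion − arrival = 32 − 13 = 19

19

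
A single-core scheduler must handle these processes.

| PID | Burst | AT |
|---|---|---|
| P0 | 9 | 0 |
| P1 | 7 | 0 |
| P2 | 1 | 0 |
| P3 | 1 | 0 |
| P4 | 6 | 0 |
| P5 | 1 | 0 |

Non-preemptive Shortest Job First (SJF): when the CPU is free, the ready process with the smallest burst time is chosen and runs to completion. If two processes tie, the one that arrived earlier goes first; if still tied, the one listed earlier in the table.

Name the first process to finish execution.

Schedule: | P2 0-1 | P3 1-2 | P5 2-3 | P4 3-9 | P1 9-16 | P0 16-25 |
Completion: P0=25  P1=16  P2=1  P3=2  P4=9  P5=3
Turnaround (C−A): P0=25  P1=16  P2=1  P3=2  P4=9  P5=3
Finish order: P2 → P3 → P5 → P4 → P1 → P0

P2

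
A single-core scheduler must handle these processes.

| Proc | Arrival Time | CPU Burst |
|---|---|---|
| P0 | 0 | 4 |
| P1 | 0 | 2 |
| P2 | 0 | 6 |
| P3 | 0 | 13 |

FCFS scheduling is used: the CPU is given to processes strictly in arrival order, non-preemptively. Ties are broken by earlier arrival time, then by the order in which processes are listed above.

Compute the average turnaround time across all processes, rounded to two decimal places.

11.75

Gantt: | P0 0-4 | P1 4-6 | P2 6-12 | P3 12-25 |
Completion: P0=4  P1=6  P2=12  P3=25
Turnaround (C−A): P0=4  P1=6  P2=12  P3=25
Turnaround times: P0=4, P1=6, P2=12, P3=25
Average turnaround = (4+6+12+25) / 4 = 47/4 = 11.75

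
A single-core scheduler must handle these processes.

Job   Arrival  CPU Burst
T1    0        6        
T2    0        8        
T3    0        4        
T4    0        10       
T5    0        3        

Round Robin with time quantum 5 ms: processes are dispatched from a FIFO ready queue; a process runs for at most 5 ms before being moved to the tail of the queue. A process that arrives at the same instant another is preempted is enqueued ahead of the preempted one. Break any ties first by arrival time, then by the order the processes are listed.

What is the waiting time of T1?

17

Timeline: | T1 0-5 | T2 5-10 | T3 10-14 | T4 14-19 | T5 19-22 | T1 22-23 | T2 23-26 | T4 26-31 |
Completion: T1=23  T2=26  T3=14  T4=31  T5=22
Turnaround (C−A): T1=23  T2=26  T3=14  T4=31  T5=22
Waiting(T1) = turnaround − burst = 23 − 6 = 17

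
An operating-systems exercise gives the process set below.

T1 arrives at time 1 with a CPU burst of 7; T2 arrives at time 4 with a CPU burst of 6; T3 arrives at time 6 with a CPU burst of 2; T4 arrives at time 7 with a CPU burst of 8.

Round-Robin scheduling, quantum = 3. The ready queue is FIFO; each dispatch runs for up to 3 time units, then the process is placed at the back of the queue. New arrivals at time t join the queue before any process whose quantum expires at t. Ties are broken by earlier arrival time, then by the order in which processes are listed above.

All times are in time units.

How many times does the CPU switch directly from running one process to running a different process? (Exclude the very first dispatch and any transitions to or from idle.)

Timeline: | idle 0-1 | T1 1-4 | T2 4-7 | T1 7-10 | T3 10-12 | T4 12-15 | T2 15-18 | T1 18-19 | T4 19-24 |
Completion: T1=19  T2=18  T3=12  T4=24
Turnaround (C−A): T1=18  T2=14  T3=6  T4=17

7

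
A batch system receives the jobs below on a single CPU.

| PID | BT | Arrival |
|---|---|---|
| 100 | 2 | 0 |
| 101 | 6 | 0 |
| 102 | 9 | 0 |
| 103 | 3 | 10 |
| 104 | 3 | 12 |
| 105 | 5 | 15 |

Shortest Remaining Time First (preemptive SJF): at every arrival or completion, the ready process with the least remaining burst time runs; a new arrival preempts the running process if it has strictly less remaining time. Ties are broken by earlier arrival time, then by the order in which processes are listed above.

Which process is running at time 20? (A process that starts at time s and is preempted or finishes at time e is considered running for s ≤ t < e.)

Schedule: | 100 0-2 | 101 2-8 | 102 8-10 | 103 10-13 | 104 13-16 | 105 16-21 | 102 21-28 |
Completion: 100=2  101=8  102=28  103=13  104=16  105=21
Turnaround (C−A): 100=2  101=8  102=28  103=3  104=4  105=6

105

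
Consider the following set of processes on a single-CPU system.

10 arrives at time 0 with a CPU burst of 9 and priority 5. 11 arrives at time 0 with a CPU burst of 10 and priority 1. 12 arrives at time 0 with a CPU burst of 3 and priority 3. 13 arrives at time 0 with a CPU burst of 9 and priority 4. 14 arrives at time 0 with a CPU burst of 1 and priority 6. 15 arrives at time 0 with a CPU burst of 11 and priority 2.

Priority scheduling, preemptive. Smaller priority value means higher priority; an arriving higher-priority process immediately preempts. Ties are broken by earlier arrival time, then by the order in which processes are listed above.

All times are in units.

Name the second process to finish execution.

15

Schedule: | 11 0-10 | 15 10-21 | 12 21-24 | 13 24-33 | 10 33-42 | 14 42-43 |
Completion: 10=42  11=10  12=24  13=33  14=43  15=21
Turnaround (C−A): 10=42  11=10  12=24  13=33  14=43  15=21
Finish order: 11 → 15 → 12 → 13 → 10 → 14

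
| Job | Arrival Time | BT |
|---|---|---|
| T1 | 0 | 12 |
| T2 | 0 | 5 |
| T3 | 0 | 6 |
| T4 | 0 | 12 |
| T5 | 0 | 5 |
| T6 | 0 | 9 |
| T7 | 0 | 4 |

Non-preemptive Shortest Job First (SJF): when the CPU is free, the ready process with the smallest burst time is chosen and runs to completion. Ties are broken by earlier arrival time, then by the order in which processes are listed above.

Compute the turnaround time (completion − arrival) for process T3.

Schedule: | T7 0-4 | T2 4-9 | T5 9-14 | T3 14-20 | T6 20-29 | T1 29-41 | T4 41-53 |
Completion: T1=41  T2=9  T3=20  T4=53  T5=14  T6=29  T7=4
Turnaround (C−A): T1=41  T2=9  T3=20  T4=53  T5=14  T6=29  T7=4
Turnaround(T3) = completion − arrival = 20 − 0 = 20

20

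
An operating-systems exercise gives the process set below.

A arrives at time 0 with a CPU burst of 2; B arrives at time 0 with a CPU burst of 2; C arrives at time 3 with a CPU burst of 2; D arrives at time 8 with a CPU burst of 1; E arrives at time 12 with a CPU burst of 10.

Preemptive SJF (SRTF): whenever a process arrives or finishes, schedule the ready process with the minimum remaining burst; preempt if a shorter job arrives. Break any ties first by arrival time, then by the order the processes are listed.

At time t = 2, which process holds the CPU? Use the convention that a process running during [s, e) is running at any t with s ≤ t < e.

Timeline: | A 0-2 | B 2-4 | C 4-6 | idle 6-8 | D 8-9 | idle 9-12 | E 12-22 |
Completion: A=2  B=4  C=6  D=9  E=22

B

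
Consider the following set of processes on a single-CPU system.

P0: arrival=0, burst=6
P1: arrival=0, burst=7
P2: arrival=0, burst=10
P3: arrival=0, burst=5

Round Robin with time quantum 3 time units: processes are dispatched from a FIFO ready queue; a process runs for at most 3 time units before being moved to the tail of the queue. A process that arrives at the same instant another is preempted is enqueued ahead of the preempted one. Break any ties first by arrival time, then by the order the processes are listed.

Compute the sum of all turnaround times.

Gantt: | P0 0-3 | P1 3-6 | P2 6-9 | P3 9-12 | P0 12-15 | P1 15-18 | P2 18-21 | P3 21-23 | P1 23-24 | P2 24-28 |
Completion: P0=15  P1=24  P2=28  P3=23
Turnaround (C−A): P0=15  P1=24  P2=28  P3=23
Turnaround = completion − arrival: P0=15, P1=24, P2=28, P3=23
Total turnaround = 15 + 24 + 28 + 23 = 90

90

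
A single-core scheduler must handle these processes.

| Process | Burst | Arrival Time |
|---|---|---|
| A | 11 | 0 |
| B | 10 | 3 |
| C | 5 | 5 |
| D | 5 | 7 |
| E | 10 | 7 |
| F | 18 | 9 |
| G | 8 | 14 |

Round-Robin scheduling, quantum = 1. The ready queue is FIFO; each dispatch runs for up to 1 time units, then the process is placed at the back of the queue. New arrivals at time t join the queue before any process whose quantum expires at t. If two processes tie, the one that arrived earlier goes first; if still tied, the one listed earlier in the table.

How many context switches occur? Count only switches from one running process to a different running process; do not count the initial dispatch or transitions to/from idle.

Gantt: | A 0-3 | B 3-4 | A 4-5 | B 5-6 | C 6-7 | A 7-8 | B 8-9 | D 9-10 | E 10-11 | C 11-12 | A 12-13 | F 13-14 | B 14-15 | D 15-16 | E 16-17 | C 17-18 | A 18-19 | G 19-20 | F 20-21 | B 21-22 | D 22-23 | E 23-24 | C 24-25 | A 25-26 | G 26-27 | F 27-28 | B 28-29 | D 29-30 | E 30-31 | C 31-32 | A 32-33 | G 33-34 | F 34-35 | B 35-36 | D 36-37 | E 37-38 | A 38-39 | G 39-40 | F 40-41 | B 41-42 | E 42-43 | A 43-44 | G 44-45 | F 45-46 | B 46-47 | E 47-48 | G 48-49 | F 49-50 | B 50-51 | E 51-52 | G 52-53 | F 53-54 | E 54-55 | G 55-56 | F 56-57 | E 57-58 | F 58-67 |
Completion: A=44  B=51  C=32  D=37  E=58  F=67  G=56

56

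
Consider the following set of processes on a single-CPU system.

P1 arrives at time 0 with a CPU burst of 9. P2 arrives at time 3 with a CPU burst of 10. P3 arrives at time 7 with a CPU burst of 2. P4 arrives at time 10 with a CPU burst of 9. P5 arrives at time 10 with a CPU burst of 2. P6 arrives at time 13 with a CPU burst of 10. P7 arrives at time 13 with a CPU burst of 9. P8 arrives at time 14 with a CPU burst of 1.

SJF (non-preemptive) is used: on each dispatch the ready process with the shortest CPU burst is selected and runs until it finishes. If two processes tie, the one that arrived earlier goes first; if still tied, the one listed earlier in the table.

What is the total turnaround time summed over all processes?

134

Schedule: | P1 0-9 | P3 9-11 | P5 11-13 | P4 13-22 | P8 22-23 | P7 23-32 | P2 32-42 | P6 42-52 |
Completion: P1=9  P2=42  P3=11  P4=22  P5=13  P6=52  P7=32  P8=23
Turnaround = completion − arrival: P1=9, P2=39, P3=4, P4=12, P5=3, P6=39, P7=19, P8=9
Total turnaround = 9 + 39 + 4 + 12 + 3 + 39 + 19 + 9 = 134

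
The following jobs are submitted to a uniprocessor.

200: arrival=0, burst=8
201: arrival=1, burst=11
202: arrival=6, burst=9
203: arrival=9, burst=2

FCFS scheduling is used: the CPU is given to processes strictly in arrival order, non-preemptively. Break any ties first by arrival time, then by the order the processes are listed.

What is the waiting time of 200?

Timeline: | 200 0-8 | 201 8-19 | 202 19-28 | 203 28-30 |
Completion: 200=8  201=19  202=28  203=30
Waiting(200) = turnaround − burst = 8 − 8 = 0

0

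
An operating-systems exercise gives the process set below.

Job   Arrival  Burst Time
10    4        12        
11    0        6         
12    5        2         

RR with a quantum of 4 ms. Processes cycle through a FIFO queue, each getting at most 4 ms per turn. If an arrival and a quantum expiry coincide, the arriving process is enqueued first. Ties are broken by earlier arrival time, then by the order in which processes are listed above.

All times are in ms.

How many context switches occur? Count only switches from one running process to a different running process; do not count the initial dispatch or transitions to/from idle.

4

Timeline: | 11 0-4 | 10 4-8 | 11 8-10 | 12 10-12 | 10 12-20 |
Completion: 10=20  11=10  12=12
Turnaround (C−A): 10=16  11=10  12=7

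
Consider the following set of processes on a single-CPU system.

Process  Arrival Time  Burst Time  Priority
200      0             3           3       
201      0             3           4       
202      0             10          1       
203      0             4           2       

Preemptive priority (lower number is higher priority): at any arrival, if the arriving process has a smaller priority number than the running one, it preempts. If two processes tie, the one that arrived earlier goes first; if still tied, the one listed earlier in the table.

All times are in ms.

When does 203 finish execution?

14

Schedule: | 202 0-10 | 203 10-14 | 200 14-17 | 201 17-20 |
Completion: 200=17  201=20  202=10  203=14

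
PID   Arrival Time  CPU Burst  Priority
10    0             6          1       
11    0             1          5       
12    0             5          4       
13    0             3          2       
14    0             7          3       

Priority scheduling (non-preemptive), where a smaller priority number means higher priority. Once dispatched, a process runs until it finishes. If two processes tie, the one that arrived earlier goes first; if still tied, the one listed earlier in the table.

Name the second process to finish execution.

13

Gantt: | 10 0-6 | 13 6-9 | 14 9-16 | 12 16-21 | 11 21-22 |
Completion: 10=6  11=22  12=21  13=9  14=16
Turnaround (C−A): 10=6  11=22  12=21  13=9  14=16
Finish order: 10 → 13 → 14 → 12 → 11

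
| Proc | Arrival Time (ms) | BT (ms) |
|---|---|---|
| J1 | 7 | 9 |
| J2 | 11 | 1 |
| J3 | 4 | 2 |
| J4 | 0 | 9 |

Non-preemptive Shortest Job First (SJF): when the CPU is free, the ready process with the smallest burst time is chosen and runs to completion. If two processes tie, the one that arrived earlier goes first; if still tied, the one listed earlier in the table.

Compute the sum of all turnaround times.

Schedule: | J4 0-9 | J3 9-11 | J2 11-12 | J1 12-21 |
Completion: J1=21  J2=12  J3=11  J4=9
Turnaround (C−A): J1=14  J2=1  J3=7  J4=9
Turnaround = completion − arrival: J1=14, J2=1, J3=7, J4=9
Total turnaround = 14 + 1 + 7 + 9 = 31

31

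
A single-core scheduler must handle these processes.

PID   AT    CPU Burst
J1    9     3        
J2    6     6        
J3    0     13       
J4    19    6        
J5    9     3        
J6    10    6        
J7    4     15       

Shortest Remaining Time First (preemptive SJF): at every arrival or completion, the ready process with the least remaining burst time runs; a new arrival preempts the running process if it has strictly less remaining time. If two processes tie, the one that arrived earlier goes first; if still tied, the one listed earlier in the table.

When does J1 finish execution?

15

Schedule: | J3 0-6 | J2 6-12 | J1 12-15 | J5 15-18 | J6 18-24 | J4 24-30 | J3 30-37 | J7 37-52 |
Completion: J1=15  J2=12  J3=37  J4=30  J5=18  J6=24  J7=52
Turnaround (C−A): J1=6  J2=6  J3=37  J4=11  J5=9  J6=14  J7=48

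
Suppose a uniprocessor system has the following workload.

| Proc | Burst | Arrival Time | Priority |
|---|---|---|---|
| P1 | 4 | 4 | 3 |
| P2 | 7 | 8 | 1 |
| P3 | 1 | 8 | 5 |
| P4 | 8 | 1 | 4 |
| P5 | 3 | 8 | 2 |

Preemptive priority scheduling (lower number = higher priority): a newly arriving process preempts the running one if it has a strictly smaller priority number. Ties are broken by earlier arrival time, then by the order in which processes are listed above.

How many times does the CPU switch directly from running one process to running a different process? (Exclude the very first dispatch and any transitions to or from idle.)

5

Gantt: | idle 0-1 | P4 1-4 | P1 4-8 | P2 8-15 | P5 15-18 | P4 18-23 | P3 23-24 |
Completion: P1=8  P2=15  P3=24  P4=23  P5=18
Turnaround (C−A): P1=4  P2=7  P3=16  P4=22  P5=10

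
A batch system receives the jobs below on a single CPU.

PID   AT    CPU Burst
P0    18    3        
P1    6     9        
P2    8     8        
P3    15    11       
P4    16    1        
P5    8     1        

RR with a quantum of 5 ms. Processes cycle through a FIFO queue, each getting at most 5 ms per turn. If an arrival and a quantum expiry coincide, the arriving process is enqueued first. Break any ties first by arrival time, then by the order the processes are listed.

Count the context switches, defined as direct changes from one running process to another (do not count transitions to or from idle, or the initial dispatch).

Gantt: | idle 0-6 | P1 6-11 | P2 11-16 | P5 16-17 | P1 17-21 | P3 21-26 | P4 26-27 | P2 27-30 | P0 30-33 | P3 33-39 |
Completion: P0=33  P1=21  P2=30  P3=39  P4=27  P5=17

8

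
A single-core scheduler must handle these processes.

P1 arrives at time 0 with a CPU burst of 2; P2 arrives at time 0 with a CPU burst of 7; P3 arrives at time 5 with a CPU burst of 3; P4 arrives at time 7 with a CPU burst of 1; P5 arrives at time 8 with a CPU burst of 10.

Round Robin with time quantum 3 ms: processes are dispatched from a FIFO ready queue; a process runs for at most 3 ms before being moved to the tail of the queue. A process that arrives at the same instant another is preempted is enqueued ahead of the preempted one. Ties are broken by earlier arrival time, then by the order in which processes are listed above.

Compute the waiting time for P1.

Schedule: | P1 0-2 | P2 2-5 | P3 5-8 | P2 8-11 | P4 11-12 | P5 12-15 | P2 15-16 | P5 16-23 |
Completion: P1=2  P2=16  P3=8  P4=12  P5=23
Waiting(P1) = turnaround − burst = 2 − 2 = 0

0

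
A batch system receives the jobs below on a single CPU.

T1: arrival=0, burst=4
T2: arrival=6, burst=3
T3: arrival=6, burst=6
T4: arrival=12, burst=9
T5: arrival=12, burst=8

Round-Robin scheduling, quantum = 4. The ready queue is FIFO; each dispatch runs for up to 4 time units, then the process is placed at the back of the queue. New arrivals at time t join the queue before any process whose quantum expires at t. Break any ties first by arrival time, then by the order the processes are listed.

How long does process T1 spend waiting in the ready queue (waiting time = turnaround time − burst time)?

Gantt: | T1 0-4 | idle 4-6 | T2 6-9 | T3 9-13 | T4 13-17 | T5 17-21 | T3 21-23 | T4 23-27 | T5 27-31 | T4 31-32 |
Completion: T1=4  T2=9  T3=23  T4=32  T5=31
Turnaround (C−A): T1=4  T2=3  T3=17  T4=20  T5=19
Waiting(T1) = turnaround − burst = 4 − 4 = 0

0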